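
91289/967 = 94 + 391/967 = 94.40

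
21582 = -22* ( - 981)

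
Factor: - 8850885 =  - 3^1*5^1*59^1*73^1 * 137^1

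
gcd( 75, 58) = 1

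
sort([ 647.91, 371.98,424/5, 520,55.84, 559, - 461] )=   [ - 461 , 55.84 , 424/5, 371.98,  520, 559, 647.91 ]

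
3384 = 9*376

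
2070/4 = 517 + 1/2 = 517.50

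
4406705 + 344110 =4750815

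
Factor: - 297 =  - 3^3*11^1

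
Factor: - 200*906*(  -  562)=101834400= 2^5 * 3^1* 5^2* 151^1 * 281^1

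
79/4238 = 79/4238= 0.02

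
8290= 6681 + 1609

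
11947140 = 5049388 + 6897752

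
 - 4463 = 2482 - 6945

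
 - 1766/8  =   - 883/4  =  -  220.75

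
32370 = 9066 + 23304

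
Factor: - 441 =- 3^2*7^2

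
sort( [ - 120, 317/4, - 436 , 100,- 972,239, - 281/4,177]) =[ - 972, - 436,  -  120, - 281/4,317/4,  100,177,239]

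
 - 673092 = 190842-863934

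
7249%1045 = 979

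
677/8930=677/8930 = 0.08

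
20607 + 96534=117141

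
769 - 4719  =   - 3950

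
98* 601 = 58898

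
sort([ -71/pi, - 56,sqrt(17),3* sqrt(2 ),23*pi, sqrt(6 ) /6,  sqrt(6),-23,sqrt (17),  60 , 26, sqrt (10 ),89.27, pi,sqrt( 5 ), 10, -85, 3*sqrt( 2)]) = [ - 85,-56, - 23, - 71/pi,sqrt( 6)/6,  sqrt(5),  sqrt(6 ), pi, sqrt( 10), sqrt(17 ),sqrt(17),3*sqrt(2),3*sqrt (2), 10 , 26, 60,  23*pi, 89.27]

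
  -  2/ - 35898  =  1/17949 = 0.00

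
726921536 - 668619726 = 58301810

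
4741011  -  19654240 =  - 14913229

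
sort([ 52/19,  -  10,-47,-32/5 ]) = [ - 47,  -  10, - 32/5,52/19]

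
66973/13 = 66973/13= 5151.77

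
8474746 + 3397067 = 11871813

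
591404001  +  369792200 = 961196201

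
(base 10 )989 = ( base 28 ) 179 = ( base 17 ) 373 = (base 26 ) 1c1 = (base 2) 1111011101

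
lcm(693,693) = 693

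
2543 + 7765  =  10308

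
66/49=1+17/49=1.35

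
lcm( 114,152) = 456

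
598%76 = 66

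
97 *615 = 59655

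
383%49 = 40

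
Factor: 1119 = 3^1*  373^1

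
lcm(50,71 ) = 3550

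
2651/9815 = 2651/9815 = 0.27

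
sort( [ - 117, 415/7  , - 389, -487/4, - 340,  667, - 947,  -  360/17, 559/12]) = [  -  947, - 389, - 340 , - 487/4, - 117 ,-360/17, 559/12, 415/7,667 ] 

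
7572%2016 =1524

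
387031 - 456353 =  - 69322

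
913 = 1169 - 256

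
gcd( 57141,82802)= 1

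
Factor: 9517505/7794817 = 5^1*1903501^1 * 7794817^(- 1 )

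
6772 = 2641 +4131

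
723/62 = 11 + 41/62 = 11.66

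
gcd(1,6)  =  1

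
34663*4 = 138652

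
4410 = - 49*( - 90 )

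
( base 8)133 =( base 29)34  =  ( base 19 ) 4f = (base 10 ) 91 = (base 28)37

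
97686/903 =108 + 54/301 = 108.18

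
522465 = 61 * 8565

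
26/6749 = 26/6749 = 0.00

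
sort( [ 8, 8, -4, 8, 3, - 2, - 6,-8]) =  [ -8,- 6, - 4, - 2, 3, 8,  8,  8]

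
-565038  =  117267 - 682305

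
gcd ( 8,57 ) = 1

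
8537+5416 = 13953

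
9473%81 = 77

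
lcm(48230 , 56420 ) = 2990260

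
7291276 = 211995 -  - 7079281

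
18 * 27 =486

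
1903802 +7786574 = 9690376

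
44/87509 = 44/87509 =0.00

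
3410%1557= 296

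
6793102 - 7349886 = - 556784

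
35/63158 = 35/63158 = 0.00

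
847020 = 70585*12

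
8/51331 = 8/51331=0.00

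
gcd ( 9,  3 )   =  3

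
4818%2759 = 2059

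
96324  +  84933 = 181257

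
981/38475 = 109/4275 = 0.03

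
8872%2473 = 1453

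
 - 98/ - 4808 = 49/2404 = 0.02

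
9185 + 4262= 13447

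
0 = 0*42509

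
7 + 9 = 16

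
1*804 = 804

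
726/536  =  363/268 = 1.35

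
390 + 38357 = 38747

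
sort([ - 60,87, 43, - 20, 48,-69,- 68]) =[-69,- 68, - 60, - 20, 43, 48, 87] 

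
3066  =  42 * 73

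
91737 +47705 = 139442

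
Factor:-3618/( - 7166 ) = 3^3 * 67^1 * 3583^ ( - 1) = 1809/3583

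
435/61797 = 145/20599 = 0.01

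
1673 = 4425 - 2752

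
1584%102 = 54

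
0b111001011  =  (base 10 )459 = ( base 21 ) 10i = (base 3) 122000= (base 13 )294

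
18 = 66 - 48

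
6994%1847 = 1453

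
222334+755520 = 977854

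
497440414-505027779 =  - 7587365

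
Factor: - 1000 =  - 2^3*5^3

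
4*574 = 2296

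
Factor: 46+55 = 101= 101^1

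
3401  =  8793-5392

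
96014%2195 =1629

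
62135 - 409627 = -347492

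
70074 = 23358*3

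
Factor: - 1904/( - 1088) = 2^(-2)*  7^1 = 7/4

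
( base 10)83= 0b1010011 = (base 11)76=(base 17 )4f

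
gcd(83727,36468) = 9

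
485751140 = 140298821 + 345452319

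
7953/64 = 124 + 17/64 =124.27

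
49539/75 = 16513/25 = 660.52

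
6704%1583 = 372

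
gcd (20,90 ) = 10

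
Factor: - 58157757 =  - 3^4*7^2*14653^1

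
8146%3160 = 1826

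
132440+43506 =175946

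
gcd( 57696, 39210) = 6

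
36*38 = 1368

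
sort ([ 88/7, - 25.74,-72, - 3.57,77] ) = [ - 72, - 25.74 , - 3.57, 88/7,77 ] 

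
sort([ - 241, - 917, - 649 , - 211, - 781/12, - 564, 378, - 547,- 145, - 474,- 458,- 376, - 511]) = [  -  917, - 649, - 564, - 547, - 511, -474, - 458, - 376 , - 241, - 211,-145, - 781/12, 378]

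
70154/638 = 35077/319= 109.96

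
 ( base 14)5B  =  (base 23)3C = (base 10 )81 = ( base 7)144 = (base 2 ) 1010001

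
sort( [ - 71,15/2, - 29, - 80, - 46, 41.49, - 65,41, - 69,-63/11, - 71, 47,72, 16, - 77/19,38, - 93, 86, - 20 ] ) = [ - 93  , - 80, - 71,  -  71,-69, - 65, - 46, - 29, - 20, - 63/11, - 77/19,  15/2,  16,38, 41,41.49, 47,72,86 ] 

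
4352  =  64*68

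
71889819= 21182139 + 50707680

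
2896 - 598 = 2298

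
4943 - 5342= -399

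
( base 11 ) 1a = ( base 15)16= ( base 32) l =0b10101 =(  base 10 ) 21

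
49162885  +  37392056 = 86554941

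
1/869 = 1/869 = 0.00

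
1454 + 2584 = 4038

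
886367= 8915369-8029002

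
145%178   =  145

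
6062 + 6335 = 12397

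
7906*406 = 3209836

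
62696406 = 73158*857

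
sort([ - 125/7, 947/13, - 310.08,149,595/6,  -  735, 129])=[-735 ,  -  310.08, - 125/7,947/13, 595/6, 129,  149]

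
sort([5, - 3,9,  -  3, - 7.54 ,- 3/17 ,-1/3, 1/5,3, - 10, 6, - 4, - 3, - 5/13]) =[ - 10, - 7.54, - 4 , - 3, - 3, - 3 , - 5/13, - 1/3, - 3/17,  1/5, 3, 5, 6, 9]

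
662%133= 130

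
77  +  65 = 142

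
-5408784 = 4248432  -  9657216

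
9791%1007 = 728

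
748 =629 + 119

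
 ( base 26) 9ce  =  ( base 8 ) 14412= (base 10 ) 6410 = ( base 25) a6a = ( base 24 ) B32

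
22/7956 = 11/3978 =0.00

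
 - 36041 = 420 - 36461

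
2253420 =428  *5265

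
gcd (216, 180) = 36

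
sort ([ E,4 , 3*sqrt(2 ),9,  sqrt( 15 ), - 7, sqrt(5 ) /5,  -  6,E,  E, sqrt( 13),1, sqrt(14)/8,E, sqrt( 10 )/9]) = [ - 7, - 6 , sqrt( 10 ) /9, sqrt( 5) /5,sqrt( 14 ) /8, 1,E,E , E , E,sqrt( 13), sqrt( 15 ),4, 3*sqrt( 2), 9] 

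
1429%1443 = 1429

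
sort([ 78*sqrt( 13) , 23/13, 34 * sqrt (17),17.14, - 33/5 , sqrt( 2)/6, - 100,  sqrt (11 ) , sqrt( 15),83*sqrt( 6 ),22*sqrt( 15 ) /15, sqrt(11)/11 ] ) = [  -  100, - 33/5, sqrt( 2)/6, sqrt( 11) /11, 23/13, sqrt ( 11),sqrt ( 15) , 22 * sqrt(15)/15 , 17.14,  34*sqrt ( 17),83*sqrt( 6),78*sqrt(13) ]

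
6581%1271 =226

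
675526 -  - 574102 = 1249628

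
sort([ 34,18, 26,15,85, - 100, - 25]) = [ - 100,-25 , 15, 18, 26,34, 85] 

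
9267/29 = 9267/29 = 319.55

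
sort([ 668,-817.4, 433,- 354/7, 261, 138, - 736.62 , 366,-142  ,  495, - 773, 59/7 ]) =[ - 817.4,-773, - 736.62, - 142, - 354/7,59/7, 138,261,366, 433 , 495 , 668] 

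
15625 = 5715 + 9910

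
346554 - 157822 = 188732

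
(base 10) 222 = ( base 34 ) 6i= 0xde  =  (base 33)6o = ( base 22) A2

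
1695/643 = 2+409/643= 2.64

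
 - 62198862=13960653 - 76159515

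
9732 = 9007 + 725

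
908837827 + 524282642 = 1433120469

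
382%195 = 187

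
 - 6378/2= - 3189 =- 3189.00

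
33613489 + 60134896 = 93748385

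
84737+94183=178920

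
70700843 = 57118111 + 13582732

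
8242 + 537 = 8779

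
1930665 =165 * 11701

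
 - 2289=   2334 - 4623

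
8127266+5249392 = 13376658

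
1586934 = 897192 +689742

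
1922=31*62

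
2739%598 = 347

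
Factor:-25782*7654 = - 197335428 = - 2^2*3^1*43^1*89^1*4297^1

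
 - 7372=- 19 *388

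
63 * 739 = 46557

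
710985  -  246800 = 464185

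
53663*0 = 0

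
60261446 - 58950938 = 1310508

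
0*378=0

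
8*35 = 280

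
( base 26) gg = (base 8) 660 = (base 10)432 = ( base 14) 22c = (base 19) 13E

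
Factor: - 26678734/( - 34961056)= 2^( - 4)*13^( - 1 )*31^( - 1 ) * 1481^1 * 2711^( - 1) *9007^1 = 13339367/17480528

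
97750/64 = 48875/32 =1527.34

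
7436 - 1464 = 5972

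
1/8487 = 1/8487 =0.00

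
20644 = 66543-45899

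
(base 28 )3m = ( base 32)3a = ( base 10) 106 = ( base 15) 71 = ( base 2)1101010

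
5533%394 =17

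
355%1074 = 355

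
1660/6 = 276 + 2/3 = 276.67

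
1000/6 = 166 + 2/3 = 166.67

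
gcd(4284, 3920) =28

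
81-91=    - 10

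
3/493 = 3/493= 0.01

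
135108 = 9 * 15012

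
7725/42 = 2575/14 = 183.93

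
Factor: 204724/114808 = 2^( - 1)*13^1 *31^1*113^( - 1)=403/226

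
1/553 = 1/553 = 0.00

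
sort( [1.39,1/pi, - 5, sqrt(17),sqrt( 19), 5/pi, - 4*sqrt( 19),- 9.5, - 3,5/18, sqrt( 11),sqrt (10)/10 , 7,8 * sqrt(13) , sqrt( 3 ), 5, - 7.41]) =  [ - 4*sqrt(19) , - 9.5, - 7.41, - 5, - 3,5/18 , sqrt(10) /10,  1/pi,1.39, 5/pi, sqrt( 3 ),sqrt(11),sqrt(17),  sqrt( 19),  5, 7,8*sqrt(13)]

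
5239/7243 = 5239/7243 =0.72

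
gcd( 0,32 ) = 32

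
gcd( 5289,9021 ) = 3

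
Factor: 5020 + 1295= 3^1 * 5^1*421^1 = 6315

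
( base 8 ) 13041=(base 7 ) 22342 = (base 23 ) AG7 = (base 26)89n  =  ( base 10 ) 5665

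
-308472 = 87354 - 395826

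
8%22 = 8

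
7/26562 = 7/26562 = 0.00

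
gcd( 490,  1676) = 2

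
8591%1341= 545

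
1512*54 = 81648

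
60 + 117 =177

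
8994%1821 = 1710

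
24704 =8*3088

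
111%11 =1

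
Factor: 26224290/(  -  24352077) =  -2^1*3^2*5^1*71^( - 1 ) * 97127^1*114329^(- 1) = - 8741430/8117359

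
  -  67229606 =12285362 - 79514968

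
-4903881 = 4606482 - 9510363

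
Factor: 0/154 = 0 =0^1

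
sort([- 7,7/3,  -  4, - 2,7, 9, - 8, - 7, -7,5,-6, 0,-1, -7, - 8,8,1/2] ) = [ - 8, - 8,-7, -7,- 7 , - 7 ,- 6, -4, - 2,  -  1,0,1/2,  7/3,5, 7, 8,  9]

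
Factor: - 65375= - 5^3 * 523^1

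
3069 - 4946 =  - 1877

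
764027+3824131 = 4588158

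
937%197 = 149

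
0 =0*78146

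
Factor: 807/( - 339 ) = -113^( -1 )*269^1 =- 269/113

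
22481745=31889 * 705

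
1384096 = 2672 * 518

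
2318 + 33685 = 36003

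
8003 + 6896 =14899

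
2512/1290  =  1 + 611/645 = 1.95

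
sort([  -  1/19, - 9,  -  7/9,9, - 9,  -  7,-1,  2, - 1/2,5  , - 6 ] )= [ - 9, - 9, - 7,-6, -1,  -  7/9,-1/2, - 1/19,  2,  5,9]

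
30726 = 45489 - 14763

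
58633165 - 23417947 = 35215218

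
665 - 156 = 509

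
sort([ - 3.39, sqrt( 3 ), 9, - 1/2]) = [ - 3.39, -1/2,sqrt(3), 9 ]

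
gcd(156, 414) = 6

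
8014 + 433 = 8447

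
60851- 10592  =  50259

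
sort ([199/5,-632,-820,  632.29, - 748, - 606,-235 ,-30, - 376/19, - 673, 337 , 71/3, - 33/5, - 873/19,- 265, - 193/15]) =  [-820 ,-748, - 673,  -  632,  -  606, - 265, -235,-873/19, - 30, - 376/19, -193/15,-33/5, 71/3, 199/5, 337, 632.29]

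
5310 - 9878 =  - 4568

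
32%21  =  11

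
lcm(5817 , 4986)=34902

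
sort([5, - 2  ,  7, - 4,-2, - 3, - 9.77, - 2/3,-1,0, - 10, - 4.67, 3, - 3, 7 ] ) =[ - 10,- 9.77,-4.67,-4, -3,-3, - 2,-2 , - 1,-2/3 , 0, 3, 5,7,7 ]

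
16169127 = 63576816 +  - 47407689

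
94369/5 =94369/5 = 18873.80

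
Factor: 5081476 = 2^2*167^1*7607^1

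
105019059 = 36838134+68180925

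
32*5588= 178816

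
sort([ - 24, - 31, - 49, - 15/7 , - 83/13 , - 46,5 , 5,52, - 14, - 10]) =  [ - 49, - 46 , - 31 , - 24, - 14 , -10, - 83/13, - 15/7, 5, 5, 52] 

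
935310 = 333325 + 601985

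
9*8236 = 74124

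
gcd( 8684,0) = 8684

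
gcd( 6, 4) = 2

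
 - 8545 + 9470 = 925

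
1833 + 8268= 10101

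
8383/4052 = 8383/4052 = 2.07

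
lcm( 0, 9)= 0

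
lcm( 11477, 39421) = 906683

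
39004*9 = 351036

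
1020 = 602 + 418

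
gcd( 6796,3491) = 1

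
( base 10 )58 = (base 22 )2e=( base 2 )111010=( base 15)3D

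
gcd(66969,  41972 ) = 7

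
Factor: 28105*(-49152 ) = - 1381416960 = -2^14*3^1*5^1*7^1*11^1*73^1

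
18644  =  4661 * 4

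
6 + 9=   15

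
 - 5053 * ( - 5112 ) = 25830936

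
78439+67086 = 145525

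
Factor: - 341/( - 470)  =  2^ ( - 1 )*5^(  -  1)*11^1*31^1* 47^( - 1)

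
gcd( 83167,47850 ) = 1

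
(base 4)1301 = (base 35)38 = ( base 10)113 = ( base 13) 89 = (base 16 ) 71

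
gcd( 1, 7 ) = 1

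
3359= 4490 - 1131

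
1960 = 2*980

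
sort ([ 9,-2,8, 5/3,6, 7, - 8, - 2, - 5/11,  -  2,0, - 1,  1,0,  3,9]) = [-8, - 2,-2, - 2,- 1, - 5/11,0,  0,1, 5/3, 3, 6,7,8,9, 9 ] 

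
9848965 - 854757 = 8994208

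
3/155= 3/155 = 0.02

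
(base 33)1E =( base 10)47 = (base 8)57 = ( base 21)25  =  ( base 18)2b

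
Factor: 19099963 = 19099963^1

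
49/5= 49/5= 9.80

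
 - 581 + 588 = 7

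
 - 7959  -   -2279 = - 5680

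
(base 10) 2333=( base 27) 35B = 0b100100011101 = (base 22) 4I1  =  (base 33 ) 24n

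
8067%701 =356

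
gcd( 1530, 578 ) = 34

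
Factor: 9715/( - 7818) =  - 2^( - 1 )*3^( - 1)*5^1 *29^1*67^1*1303^( - 1) 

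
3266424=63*51848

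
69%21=6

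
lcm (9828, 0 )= 0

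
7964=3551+4413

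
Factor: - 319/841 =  - 11^1*29^( - 1 ) = - 11/29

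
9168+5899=15067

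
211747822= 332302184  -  120554362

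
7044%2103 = 735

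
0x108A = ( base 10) 4234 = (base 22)8ga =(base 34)3mi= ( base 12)254a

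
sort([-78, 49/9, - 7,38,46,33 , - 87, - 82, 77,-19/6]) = [  -  87,-82,-78,-7, - 19/6 , 49/9 , 33,38, 46,77 ] 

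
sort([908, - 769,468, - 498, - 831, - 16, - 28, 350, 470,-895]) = [ - 895, -831,- 769,-498 , - 28, - 16, 350,468 , 470,908] 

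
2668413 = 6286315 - 3617902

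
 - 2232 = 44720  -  46952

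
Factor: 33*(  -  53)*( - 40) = 69960  =  2^3*3^1*5^1 * 11^1*53^1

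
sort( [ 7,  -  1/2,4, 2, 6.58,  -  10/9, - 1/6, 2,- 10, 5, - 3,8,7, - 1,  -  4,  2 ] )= [ - 10, - 4, - 3,  -  10/9, - 1,-1/2, - 1/6,2,2,2, 4,5,6.58, 7,7, 8 ]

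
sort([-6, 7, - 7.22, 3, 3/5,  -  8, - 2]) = [ -8, -7.22,-6, -2  ,  3/5, 3, 7]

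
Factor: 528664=2^3 * 66083^1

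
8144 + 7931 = 16075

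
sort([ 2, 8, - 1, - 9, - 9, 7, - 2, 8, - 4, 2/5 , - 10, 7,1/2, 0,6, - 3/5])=[ - 10, - 9, - 9, - 4 , - 2,-1, - 3/5 , 0, 2/5,1/2,  2, 6,7, 7, 8, 8]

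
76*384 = 29184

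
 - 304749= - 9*33861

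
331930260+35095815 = 367026075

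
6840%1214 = 770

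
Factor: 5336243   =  11^1* 485113^1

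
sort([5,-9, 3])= [ - 9,3, 5] 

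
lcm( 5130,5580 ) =318060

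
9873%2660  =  1893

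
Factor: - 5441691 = - 3^1 * 1813897^1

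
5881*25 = 147025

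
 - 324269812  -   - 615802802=291532990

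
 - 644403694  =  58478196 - 702881890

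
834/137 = 6 + 12/137 =6.09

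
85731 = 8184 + 77547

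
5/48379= 5/48379 = 0.00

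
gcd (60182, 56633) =1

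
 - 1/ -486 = 1/486 = 0.00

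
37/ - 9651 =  - 1 + 9614/9651 = -  0.00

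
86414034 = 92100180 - 5686146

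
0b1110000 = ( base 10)112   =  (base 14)80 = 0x70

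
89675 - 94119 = - 4444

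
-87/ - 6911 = 87/6911=0.01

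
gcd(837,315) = 9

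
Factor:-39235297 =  - 39235297^1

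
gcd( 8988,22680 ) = 84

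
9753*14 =136542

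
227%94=39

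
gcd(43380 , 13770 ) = 90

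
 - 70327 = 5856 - 76183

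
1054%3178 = 1054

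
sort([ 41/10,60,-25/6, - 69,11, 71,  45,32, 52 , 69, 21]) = [ - 69, - 25/6 , 41/10,11,  21 , 32,45, 52,  60, 69, 71]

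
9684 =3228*3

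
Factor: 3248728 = 2^3* 7^1*58013^1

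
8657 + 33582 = 42239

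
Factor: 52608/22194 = 64/27 = 2^6*3^(-3)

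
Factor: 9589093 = 59^1*162527^1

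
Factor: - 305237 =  - 305237^1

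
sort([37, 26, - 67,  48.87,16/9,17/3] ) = [  -  67,16/9, 17/3,  26, 37, 48.87]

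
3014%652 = 406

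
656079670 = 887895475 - 231815805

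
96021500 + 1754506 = 97776006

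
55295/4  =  55295/4  =  13823.75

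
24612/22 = 12306/11 =1118.73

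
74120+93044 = 167164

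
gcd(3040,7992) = 8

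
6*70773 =424638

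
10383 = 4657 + 5726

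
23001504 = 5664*4061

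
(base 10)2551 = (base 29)30S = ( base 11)1a0a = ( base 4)213313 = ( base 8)4767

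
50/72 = 25/36 = 0.69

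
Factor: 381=3^1*127^1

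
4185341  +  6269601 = 10454942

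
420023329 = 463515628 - 43492299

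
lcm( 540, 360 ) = 1080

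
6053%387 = 248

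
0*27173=0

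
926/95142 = 463/47571 = 0.01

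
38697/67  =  38697/67 = 577.57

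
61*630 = 38430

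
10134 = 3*3378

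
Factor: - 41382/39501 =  - 2^1 * 3^( - 1 )*7^( -1)*11^1 = - 22/21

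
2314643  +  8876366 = 11191009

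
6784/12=1696/3 = 565.33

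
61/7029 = 61/7029 = 0.01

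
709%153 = 97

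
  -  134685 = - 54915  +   - 79770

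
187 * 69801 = 13052787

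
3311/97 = 34 + 13/97 = 34.13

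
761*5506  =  4190066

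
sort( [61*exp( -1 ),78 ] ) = [61*exp( -1 ),78]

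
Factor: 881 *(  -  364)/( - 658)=2^1*13^1*47^( - 1)*881^1 = 22906/47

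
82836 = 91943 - 9107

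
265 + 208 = 473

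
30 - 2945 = -2915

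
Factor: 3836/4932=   7/9 = 3^(  -  2)*7^1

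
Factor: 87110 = 2^1*5^1*31^1 * 281^1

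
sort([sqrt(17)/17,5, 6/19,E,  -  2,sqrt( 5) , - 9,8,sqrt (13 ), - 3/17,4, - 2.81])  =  [-9,- 2.81, - 2,  -  3/17,sqrt( 17 )/17,6/19,sqrt ( 5 ), E , sqrt(13),4,5, 8] 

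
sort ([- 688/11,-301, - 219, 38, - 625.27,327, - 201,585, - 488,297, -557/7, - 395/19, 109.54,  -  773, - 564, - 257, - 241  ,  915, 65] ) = [- 773  , - 625.27, - 564, - 488,-301, - 257, - 241 , - 219, - 201, - 557/7, - 688/11, - 395/19, 38, 65, 109.54,297, 327, 585, 915 ]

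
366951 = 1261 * 291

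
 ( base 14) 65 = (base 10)89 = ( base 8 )131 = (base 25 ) 3e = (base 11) 81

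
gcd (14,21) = 7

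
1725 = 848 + 877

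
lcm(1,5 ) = 5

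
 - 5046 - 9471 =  - 14517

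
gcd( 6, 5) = 1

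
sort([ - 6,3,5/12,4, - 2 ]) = [ - 6,-2,5/12,3,4]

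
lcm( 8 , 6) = 24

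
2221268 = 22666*98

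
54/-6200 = -27/3100 = -0.01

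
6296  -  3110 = 3186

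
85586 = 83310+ 2276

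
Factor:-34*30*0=0^1 = 0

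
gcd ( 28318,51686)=2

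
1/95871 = 1/95871 = 0.00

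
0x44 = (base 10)68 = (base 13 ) 53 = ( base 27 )2E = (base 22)32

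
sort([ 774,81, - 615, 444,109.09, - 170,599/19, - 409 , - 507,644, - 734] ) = [ - 734 , - 615, - 507, -409 , - 170,  599/19,81, 109.09,444, 644, 774 ] 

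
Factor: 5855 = 5^1*1171^1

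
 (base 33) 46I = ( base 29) 5CJ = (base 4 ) 1013130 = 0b1000111011100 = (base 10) 4572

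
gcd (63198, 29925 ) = 9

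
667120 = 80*8339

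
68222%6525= 2972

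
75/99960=5/6664=0.00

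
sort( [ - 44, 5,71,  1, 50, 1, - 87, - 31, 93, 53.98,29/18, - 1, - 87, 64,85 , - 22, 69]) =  [ - 87, - 87, - 44, - 31, - 22, - 1,  1,1, 29/18, 5,50, 53.98, 64, 69,  71,85,  93]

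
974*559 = 544466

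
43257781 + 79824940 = 123082721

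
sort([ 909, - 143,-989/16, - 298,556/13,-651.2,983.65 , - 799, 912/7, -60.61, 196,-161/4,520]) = [-799,-651.2, - 298,-143,  -  989/16, - 60.61, - 161/4, 556/13,912/7, 196,520,909,983.65]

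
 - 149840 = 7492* ( - 20)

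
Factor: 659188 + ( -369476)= 2^4*19^1 * 953^1 = 289712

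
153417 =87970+65447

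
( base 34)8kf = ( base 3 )111122021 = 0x26d7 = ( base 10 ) 9943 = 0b10011011010111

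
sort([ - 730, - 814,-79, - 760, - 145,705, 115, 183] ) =[  -  814, - 760,-730,  -  145, - 79,115,  183,705]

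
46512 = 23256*2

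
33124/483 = 4732/69 = 68.58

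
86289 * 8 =690312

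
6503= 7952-1449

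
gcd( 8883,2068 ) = 47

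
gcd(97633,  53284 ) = 1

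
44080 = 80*551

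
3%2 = 1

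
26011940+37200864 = 63212804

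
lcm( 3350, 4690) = 23450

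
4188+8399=12587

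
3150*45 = 141750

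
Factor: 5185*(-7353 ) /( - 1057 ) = 38125305/1057 = 3^2 * 5^1*7^( - 1) * 17^1*19^1 * 43^1*61^1*151^ (  -  1 ) 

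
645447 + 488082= 1133529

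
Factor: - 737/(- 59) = 11^1*  59^( - 1 )*67^1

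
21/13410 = 7/4470= 0.00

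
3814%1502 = 810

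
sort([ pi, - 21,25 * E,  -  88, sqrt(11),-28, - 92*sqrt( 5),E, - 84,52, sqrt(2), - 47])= [ - 92* sqrt(5),  -  88, - 84, - 47, - 28, - 21, sqrt(2 ) , E,pi, sqrt(11), 52, 25*E]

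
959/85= 959/85 = 11.28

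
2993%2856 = 137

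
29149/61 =29149/61 =477.85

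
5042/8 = 630  +  1/4 = 630.25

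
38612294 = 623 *61978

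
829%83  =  82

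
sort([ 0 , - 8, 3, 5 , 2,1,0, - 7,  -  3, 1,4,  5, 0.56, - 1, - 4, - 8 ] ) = [ - 8 , - 8, - 7, - 4, - 3, - 1, 0 , 0, 0.56,1,1 , 2,3, 4, 5,5]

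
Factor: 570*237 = 2^1 * 3^2*5^1*19^1*79^1=135090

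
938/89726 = 67/6409 = 0.01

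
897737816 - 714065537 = 183672279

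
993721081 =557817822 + 435903259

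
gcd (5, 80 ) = 5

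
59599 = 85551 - 25952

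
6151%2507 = 1137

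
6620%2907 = 806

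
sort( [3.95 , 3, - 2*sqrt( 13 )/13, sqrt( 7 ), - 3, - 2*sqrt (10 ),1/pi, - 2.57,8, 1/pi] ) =[ - 2 * sqrt( 10 ),-3, - 2.57, - 2*sqrt(13)/13,1/pi, 1/pi,  sqrt( 7),3,3.95, 8 ]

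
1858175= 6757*275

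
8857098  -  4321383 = 4535715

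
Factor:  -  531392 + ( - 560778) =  - 2^1 * 5^1*149^1*733^1=-1092170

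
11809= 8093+3716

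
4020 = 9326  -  5306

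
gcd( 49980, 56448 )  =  588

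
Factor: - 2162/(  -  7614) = 3^( - 4) * 23^1 = 23/81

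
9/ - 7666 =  - 9/7666= - 0.00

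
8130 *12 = 97560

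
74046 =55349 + 18697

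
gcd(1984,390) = 2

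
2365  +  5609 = 7974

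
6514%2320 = 1874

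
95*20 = 1900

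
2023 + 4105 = 6128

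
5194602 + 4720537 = 9915139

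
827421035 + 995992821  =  1823413856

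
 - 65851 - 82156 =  - 148007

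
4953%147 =102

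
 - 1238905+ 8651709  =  7412804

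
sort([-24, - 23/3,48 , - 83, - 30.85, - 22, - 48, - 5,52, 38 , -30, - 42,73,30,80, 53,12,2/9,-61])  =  [ - 83,-61, - 48, - 42, - 30.85, - 30 ,- 24, - 22, - 23/3, - 5,  2/9 , 12, 30,38,48, 52,53 , 73, 80]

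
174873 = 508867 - 333994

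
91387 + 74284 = 165671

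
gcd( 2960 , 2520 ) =40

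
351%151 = 49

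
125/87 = 1 + 38/87 = 1.44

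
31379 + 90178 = 121557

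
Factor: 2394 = 2^1 * 3^2 * 7^1 * 19^1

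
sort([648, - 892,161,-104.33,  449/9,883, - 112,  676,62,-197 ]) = [ - 892,-197,-112, - 104.33,449/9,62 , 161,648,676,883 ]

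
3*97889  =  293667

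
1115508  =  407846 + 707662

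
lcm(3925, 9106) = 227650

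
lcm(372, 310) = 1860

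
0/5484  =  0 = 0.00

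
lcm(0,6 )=0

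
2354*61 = 143594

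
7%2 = 1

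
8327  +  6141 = 14468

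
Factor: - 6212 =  - 2^2*1553^1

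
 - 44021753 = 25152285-69174038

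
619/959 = 619/959 = 0.65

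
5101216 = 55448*92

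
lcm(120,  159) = 6360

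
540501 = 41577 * 13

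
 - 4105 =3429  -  7534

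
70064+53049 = 123113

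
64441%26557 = 11327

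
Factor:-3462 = - 2^1*3^1*577^1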